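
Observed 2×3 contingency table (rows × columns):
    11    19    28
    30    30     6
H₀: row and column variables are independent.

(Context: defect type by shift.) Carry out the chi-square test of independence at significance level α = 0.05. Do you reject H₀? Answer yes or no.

Row totals [58, 66], col totals [41, 49, 34], n=124
χ² = (11−19.18)²/19.18 + (19−22.92)²/22.92 + (28−15.90)²/15.90 + (30−21.82)²/21.82 + (30−26.08)²/26.08 + (6−18.10)²/18.10 = 25.0979
df = 2
p-value (upper-tail) = 0.00000
At α=0.05: p < α → reject H₀

reject H₀: yes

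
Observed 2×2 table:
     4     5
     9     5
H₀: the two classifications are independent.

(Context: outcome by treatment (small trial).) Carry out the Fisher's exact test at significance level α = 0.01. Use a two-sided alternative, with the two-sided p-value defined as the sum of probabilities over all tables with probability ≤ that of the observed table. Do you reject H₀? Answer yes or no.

reject H₀: no

Margins: r₁=9, r₂=14, c₁=13, c₂=10, n=23
p_obs = C(9,4)·C(14,9)/C(23,13); sum pmf over tables with pmf ≤ p_obs
p-value (two-sided) = 0.41728
At α=0.01: p ≥ α → fail to reject H₀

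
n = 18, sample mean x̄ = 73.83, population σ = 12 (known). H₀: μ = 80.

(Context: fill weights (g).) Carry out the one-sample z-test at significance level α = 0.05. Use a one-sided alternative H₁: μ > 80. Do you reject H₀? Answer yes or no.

SE = σ/√n = 12/√18 = 2.8284
z = (x̄−μ₀)/SE = (73.83−80)/2.8284 = -2.1814
p-value (one-sided, H₁ greater) = 0.98542
At α=0.05: p ≥ α → fail to reject H₀

reject H₀: no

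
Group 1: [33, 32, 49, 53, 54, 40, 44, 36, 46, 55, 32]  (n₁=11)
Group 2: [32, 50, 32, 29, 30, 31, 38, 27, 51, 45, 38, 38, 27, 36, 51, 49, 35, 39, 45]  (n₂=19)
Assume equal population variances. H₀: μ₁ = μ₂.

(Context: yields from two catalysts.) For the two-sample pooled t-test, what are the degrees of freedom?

degrees of freedom = 28

df = n₁ + n₂ − 2 = 11 + 19 − 2 = 28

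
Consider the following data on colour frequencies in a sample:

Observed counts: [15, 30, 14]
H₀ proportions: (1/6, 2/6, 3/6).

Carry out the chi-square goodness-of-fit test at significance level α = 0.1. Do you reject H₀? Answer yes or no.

reject H₀: yes

n = 59; E_i = n·p_i = [9.83, 19.67, 29.50]
χ² = (15−9.83)²/9.83 + (30−19.67)²/19.67 + (14−29.50)²/29.50 = 16.2881
df = 2
p-value (upper-tail) = 0.00029
At α=0.1: p < α → reject H₀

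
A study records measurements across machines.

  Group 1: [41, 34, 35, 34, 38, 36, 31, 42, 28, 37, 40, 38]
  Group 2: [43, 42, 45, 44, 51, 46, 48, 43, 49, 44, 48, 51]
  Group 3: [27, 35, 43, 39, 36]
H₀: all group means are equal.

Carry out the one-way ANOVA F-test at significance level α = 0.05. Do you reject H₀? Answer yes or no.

reject H₀: yes

Group means [36.17, 46.17, 36.00], grand mean 40.276
SSB = Σnᵢ(x̄ᵢ−x̄)² = 710.460; SSW = ΣΣ(x−x̄ᵢ)² = 433.333
MSB = 710.460/2 = 355.2299; MSW = 433.333/26 = 16.6667
F = MSB/MSW = 21.3138
df = (2, 26)
p-value (upper-tail) = 0.00000
At α=0.05: p < α → reject H₀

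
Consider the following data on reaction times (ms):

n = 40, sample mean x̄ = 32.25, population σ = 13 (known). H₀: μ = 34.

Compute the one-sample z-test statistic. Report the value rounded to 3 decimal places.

test statistic = -0.851

SE = σ/√n = 13/√40 = 2.0555
z = (x̄−μ₀)/SE = (32.25−34)/2.0555 = -0.8514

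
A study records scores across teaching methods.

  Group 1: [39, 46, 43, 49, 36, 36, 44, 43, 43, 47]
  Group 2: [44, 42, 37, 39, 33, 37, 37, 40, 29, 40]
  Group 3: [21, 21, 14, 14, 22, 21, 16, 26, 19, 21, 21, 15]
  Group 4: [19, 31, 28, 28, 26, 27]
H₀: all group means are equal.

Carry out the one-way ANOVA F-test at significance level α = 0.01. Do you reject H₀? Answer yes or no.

Group means [42.60, 37.80, 19.25, 26.50], grand mean 31.421
SSB = Σnᵢ(x̄ᵢ−x̄)² = 3579.513; SSW = ΣΣ(x−x̄ᵢ)² = 577.750
MSB = 3579.513/3 = 1193.1711; MSW = 577.750/34 = 16.9926
F = MSB/MSW = 70.2169
df = (3, 34)
p-value (upper-tail) = 0.00000
At α=0.01: p < α → reject H₀

reject H₀: yes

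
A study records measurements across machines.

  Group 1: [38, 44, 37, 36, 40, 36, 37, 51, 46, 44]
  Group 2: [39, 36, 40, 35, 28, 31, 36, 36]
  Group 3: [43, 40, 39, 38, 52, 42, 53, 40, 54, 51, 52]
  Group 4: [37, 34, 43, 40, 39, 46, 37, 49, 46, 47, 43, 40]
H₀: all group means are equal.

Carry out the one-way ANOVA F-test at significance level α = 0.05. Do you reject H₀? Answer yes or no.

reject H₀: yes

Group means [40.90, 35.12, 45.82, 41.75], grand mean 41.341
SSB = Σnᵢ(x̄ᵢ−x̄)² = 533.558; SSW = ΣΣ(x−x̄ᵢ)² = 1001.661
MSB = 533.558/3 = 177.8527; MSW = 1001.661/37 = 27.0719
F = MSB/MSW = 6.5696
df = (3, 37)
p-value (upper-tail) = 0.00113
At α=0.05: p < α → reject H₀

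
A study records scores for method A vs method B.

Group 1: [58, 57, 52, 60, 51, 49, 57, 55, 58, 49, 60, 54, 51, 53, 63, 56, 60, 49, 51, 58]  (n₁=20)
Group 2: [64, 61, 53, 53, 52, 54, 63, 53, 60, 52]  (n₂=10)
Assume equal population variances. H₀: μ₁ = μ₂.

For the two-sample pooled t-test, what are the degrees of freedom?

degrees of freedom = 28

df = n₁ + n₂ − 2 = 20 + 10 − 2 = 28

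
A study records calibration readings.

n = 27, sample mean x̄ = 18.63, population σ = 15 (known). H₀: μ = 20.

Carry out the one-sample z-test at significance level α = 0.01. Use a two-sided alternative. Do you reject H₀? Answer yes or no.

reject H₀: no

SE = σ/√n = 15/√27 = 2.8868
z = (x̄−μ₀)/SE = (18.63−20)/2.8868 = -0.4746
p-value (two-sided) = 0.63508
At α=0.01: p ≥ α → fail to reject H₀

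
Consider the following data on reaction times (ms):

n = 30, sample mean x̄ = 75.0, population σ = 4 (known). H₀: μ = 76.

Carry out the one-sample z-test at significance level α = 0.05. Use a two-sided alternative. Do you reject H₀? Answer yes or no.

SE = σ/√n = 4/√30 = 0.7303
z = (x̄−μ₀)/SE = (75.0−76)/0.7303 = -1.3693
p-value (two-sided) = 0.17090
At α=0.05: p ≥ α → fail to reject H₀

reject H₀: no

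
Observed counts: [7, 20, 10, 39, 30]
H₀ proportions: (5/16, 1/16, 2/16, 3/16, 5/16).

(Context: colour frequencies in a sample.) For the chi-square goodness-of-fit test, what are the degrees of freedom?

df = k − 1 = 5 − 1 = 4

degrees of freedom = 4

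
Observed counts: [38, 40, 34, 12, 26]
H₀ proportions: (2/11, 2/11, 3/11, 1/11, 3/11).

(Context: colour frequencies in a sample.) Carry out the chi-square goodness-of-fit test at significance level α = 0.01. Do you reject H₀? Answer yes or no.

reject H₀: yes

n = 150; E_i = n·p_i = [27.27, 27.27, 40.91, 13.64, 40.91]
χ² = (38−27.27)²/27.27 + (40−27.27)²/27.27 + (34−40.91)²/40.91 + (12−13.64)²/13.64 + (26−40.91)²/40.91 = 16.9556
df = 4
p-value (upper-tail) = 0.00197
At α=0.01: p < α → reject H₀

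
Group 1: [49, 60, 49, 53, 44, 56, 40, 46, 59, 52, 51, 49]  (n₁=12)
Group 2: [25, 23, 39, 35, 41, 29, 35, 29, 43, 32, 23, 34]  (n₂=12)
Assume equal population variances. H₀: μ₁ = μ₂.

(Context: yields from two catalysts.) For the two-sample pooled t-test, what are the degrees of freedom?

degrees of freedom = 22

df = n₁ + n₂ − 2 = 12 + 12 − 2 = 22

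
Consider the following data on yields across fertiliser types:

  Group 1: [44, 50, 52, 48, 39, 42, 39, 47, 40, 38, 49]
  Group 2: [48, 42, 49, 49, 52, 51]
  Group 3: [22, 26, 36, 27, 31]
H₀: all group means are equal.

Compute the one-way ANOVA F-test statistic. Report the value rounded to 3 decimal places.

Group means [44.36, 48.50, 28.40], grand mean 41.864
SSB = Σnᵢ(x̄ᵢ−x̄)² = 1239.345; SSW = ΣΣ(x−x̄ᵢ)² = 429.245
MSB = 1239.345/2 = 619.6727; MSW = 429.245/19 = 22.5919
F = MSB/MSW = 27.4290
df = (2, 19)

test statistic = 27.429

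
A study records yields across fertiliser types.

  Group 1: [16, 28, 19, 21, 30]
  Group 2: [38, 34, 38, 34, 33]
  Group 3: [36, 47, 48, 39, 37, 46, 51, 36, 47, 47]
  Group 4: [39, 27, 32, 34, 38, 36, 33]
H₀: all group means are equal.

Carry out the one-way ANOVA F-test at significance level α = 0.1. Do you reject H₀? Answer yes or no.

reject H₀: yes

Group means [22.80, 35.40, 43.40, 34.14], grand mean 35.704
SSB = Σnᵢ(x̄ᵢ−x̄)² = 1442.372; SSW = ΣΣ(x−x̄ᵢ)² = 559.257
MSB = 1442.372/3 = 480.7908; MSW = 559.257/23 = 24.3155
F = MSB/MSW = 19.7730
df = (3, 23)
p-value (upper-tail) = 0.00000
At α=0.1: p < α → reject H₀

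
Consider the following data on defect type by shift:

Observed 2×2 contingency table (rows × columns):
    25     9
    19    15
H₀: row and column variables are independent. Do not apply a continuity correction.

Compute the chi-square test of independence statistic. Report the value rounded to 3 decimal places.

Row totals [34, 34], col totals [44, 24], n=68
χ² = (25−22.00)²/22.00 + (9−12.00)²/12.00 + (19−22.00)²/22.00 + (15−12.00)²/12.00 = 2.3182
df = 1

test statistic = 2.318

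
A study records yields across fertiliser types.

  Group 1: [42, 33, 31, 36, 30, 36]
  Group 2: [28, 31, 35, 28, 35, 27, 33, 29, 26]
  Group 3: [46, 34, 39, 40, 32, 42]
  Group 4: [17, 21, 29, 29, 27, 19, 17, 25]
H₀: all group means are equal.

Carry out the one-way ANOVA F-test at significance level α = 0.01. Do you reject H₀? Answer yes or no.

reject H₀: yes

Group means [34.67, 30.22, 38.83, 23.00], grand mean 30.931
SSB = Σnᵢ(x̄ᵢ−x̄)² = 966.140; SSW = ΣΣ(x−x̄ᵢ)² = 505.722
MSB = 966.140/3 = 322.0466; MSW = 505.722/25 = 20.2289
F = MSB/MSW = 15.9201
df = (3, 25)
p-value (upper-tail) = 0.00001
At α=0.01: p < α → reject H₀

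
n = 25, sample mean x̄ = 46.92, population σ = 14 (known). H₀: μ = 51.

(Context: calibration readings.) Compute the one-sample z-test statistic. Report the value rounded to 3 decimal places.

test statistic = -1.457

SE = σ/√n = 14/√25 = 2.8000
z = (x̄−μ₀)/SE = (46.92−51)/2.8000 = -1.4571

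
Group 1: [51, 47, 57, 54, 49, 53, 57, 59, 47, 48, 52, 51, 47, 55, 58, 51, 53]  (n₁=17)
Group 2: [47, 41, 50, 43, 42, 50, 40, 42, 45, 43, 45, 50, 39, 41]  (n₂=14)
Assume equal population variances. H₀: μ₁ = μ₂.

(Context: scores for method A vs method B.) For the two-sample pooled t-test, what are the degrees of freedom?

df = n₁ + n₂ − 2 = 17 + 14 − 2 = 29

degrees of freedom = 29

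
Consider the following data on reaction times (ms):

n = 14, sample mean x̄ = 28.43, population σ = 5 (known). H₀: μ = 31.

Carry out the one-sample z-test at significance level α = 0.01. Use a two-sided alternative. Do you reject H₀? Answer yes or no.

SE = σ/√n = 5/√14 = 1.3363
z = (x̄−μ₀)/SE = (28.43−31)/1.3363 = -1.9232
p-value (two-sided) = 0.05445
At α=0.01: p ≥ α → fail to reject H₀

reject H₀: no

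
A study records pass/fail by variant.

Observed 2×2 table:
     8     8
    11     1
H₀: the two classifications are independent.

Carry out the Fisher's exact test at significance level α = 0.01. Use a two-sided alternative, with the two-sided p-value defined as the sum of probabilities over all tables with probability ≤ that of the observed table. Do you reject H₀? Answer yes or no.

reject H₀: no

Margins: r₁=16, r₂=12, c₁=19, c₂=9, n=28
p_obs = C(16,8)·C(12,11)/C(28,19); sum pmf over tables with pmf ≤ p_obs
p-value (two-sided) = 0.03896
At α=0.01: p ≥ α → fail to reject H₀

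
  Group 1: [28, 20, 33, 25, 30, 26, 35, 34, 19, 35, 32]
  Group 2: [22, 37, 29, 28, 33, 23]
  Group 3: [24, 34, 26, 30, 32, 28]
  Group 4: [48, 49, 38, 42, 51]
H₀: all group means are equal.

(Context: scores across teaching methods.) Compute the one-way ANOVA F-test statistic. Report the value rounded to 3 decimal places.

test statistic = 13.556

Group means [28.82, 28.67, 29.00, 45.60], grand mean 31.821
SSB = Σnᵢ(x̄ᵢ−x̄)² = 1155.937; SSW = ΣΣ(x−x̄ᵢ)² = 682.170
MSB = 1155.937/3 = 385.3125; MSW = 682.170/24 = 28.4237
F = MSB/MSW = 13.5560
df = (3, 24)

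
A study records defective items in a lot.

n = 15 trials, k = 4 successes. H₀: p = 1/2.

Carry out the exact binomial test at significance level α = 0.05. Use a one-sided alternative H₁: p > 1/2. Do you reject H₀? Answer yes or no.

reject H₀: no

Exact binomial: n=15, k=4, p₀=1/2=0.5000
P(X≥4) from Σ C(n,i)·p₀^i·(1−p₀)^(n−i)
p-value (one-sided, H₁ greater) = 0.98242
At α=0.05: p ≥ α → fail to reject H₀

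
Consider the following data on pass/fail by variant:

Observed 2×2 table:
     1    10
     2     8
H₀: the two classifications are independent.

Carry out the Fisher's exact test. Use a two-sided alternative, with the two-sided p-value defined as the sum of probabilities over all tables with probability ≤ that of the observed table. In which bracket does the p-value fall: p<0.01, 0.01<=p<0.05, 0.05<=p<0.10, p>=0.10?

Margins: r₁=11, r₂=10, c₁=3, c₂=18, n=21
p_obs = C(11,1)·C(10,2)/C(21,3); sum pmf over tables with pmf ≤ p_obs
p-value (two-sided) = 0.58647
→ bracket: p>=0.10

p-value bracket: p>=0.10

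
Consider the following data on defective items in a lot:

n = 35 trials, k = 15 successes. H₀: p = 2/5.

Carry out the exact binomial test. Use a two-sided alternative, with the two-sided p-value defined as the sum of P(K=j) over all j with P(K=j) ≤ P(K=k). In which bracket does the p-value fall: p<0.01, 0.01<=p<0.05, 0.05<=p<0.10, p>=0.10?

p-value bracket: p>=0.10

Exact binomial: n=35, k=15, p₀=2/5=0.4000
P(X=j) = C(n,j)·p₀^j·(1−p₀)^(n−j); p = Σ P(X=j) over j with P(X=j) ≤ P(X=15)
p-value (two-sided) = 0.73298
→ bracket: p>=0.10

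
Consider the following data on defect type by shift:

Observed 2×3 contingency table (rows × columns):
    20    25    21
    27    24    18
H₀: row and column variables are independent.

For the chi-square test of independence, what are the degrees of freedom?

df = (r−1)(c−1) = (2−1)·(3−1) = 2

degrees of freedom = 2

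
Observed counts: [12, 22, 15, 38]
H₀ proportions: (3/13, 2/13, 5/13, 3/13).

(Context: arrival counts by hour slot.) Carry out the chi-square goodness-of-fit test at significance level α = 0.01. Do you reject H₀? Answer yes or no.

reject H₀: yes

n = 87; E_i = n·p_i = [20.08, 13.38, 33.46, 20.08]
χ² = (12−20.08)²/20.08 + (22−13.38)²/13.38 + (15−33.46)²/33.46 + (38−20.08)²/20.08 = 34.9808
df = 3
p-value (upper-tail) = 0.00000
At α=0.01: p < α → reject H₀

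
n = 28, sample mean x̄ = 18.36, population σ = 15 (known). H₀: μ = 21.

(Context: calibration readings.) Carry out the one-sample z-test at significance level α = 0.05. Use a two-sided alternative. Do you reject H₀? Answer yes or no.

SE = σ/√n = 15/√28 = 2.8347
z = (x̄−μ₀)/SE = (18.36−21)/2.8347 = -0.9313
p-value (two-sided) = 0.35170
At α=0.05: p ≥ α → fail to reject H₀

reject H₀: no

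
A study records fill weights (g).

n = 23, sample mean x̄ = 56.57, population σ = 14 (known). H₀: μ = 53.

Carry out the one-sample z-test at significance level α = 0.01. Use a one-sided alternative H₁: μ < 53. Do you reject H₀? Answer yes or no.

SE = σ/√n = 14/√23 = 2.9192
z = (x̄−μ₀)/SE = (56.57−53)/2.9192 = 1.2229
p-value (one-sided, H₁ less) = 0.88932
At α=0.01: p ≥ α → fail to reject H₀

reject H₀: no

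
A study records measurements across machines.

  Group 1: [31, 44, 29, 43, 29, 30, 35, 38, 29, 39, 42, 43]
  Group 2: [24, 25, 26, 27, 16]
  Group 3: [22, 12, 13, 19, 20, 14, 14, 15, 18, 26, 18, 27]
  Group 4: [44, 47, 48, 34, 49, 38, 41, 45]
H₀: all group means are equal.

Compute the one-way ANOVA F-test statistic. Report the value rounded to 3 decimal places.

test statistic = 42.801

Group means [36.00, 23.60, 18.17, 43.25], grand mean 30.108
SSB = Σnᵢ(x̄ᵢ−x̄)² = 3721.201; SSW = ΣΣ(x−x̄ᵢ)² = 956.367
MSB = 3721.201/3 = 1240.4003; MSW = 956.367/33 = 28.9808
F = MSB/MSW = 42.8007
df = (3, 33)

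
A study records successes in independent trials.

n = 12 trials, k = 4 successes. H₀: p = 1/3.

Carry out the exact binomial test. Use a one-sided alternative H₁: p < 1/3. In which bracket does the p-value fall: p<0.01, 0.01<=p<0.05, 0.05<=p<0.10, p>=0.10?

Exact binomial: n=12, k=4, p₀=1/3=0.3333
P(X≤4) from Σ C(n,i)·p₀^i·(1−p₀)^(n−i)
p-value (one-sided, H₁ less) = 0.63152
→ bracket: p>=0.10

p-value bracket: p>=0.10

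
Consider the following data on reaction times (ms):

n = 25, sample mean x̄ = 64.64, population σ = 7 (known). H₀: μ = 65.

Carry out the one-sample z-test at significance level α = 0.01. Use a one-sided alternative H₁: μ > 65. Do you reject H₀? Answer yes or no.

reject H₀: no

SE = σ/√n = 7/√25 = 1.4000
z = (x̄−μ₀)/SE = (64.64−65)/1.4000 = -0.2571
p-value (one-sided, H₁ greater) = 0.60147
At α=0.01: p ≥ α → fail to reject H₀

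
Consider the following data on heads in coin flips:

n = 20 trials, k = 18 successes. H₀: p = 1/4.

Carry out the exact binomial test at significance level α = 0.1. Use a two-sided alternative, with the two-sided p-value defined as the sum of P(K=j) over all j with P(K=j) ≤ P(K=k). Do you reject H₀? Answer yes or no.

Exact binomial: n=20, k=18, p₀=1/4=0.2500
P(X=j) = C(n,j)·p₀^j·(1−p₀)^(n−j); p = Σ P(X=j) over j with P(X=j) ≤ P(X=18)
p-value (two-sided) = 0.00000
At α=0.1: p < α → reject H₀

reject H₀: yes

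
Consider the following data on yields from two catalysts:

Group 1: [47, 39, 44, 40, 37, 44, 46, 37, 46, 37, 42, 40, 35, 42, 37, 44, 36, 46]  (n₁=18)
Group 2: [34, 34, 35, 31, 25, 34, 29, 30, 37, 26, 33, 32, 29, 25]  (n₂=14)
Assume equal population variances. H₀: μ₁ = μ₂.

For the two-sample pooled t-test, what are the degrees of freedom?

degrees of freedom = 30

df = n₁ + n₂ − 2 = 18 + 14 − 2 = 30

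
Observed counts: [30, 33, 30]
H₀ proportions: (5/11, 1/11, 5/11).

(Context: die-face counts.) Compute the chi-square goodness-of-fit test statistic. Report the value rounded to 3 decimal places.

test statistic = 78.387

n = 93; E_i = n·p_i = [42.27, 8.45, 42.27]
χ² = (30−42.27)²/42.27 + (33−8.45)²/8.45 + (30−42.27)²/42.27 = 78.3871
df = 2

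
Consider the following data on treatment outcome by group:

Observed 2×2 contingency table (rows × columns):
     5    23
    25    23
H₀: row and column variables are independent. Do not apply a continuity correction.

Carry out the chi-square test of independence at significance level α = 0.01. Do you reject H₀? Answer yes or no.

reject H₀: yes

Row totals [28, 48], col totals [30, 46], n=76
χ² = (5−11.05)²/11.05 + (23−16.95)²/16.95 + (25−18.95)²/18.95 + (23−29.05)²/29.05 = 8.6706
df = 1
p-value (upper-tail) = 0.00323
At α=0.01: p < α → reject H₀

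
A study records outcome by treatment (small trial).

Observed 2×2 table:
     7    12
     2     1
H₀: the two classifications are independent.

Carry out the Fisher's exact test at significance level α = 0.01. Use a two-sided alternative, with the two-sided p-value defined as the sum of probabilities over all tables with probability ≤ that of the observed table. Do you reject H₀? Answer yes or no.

reject H₀: no

Margins: r₁=19, r₂=3, c₁=9, c₂=13, n=22
p_obs = C(19,7)·C(3,2)/C(22,9); sum pmf over tables with pmf ≤ p_obs
p-value (two-sided) = 0.54416
At α=0.01: p ≥ α → fail to reject H₀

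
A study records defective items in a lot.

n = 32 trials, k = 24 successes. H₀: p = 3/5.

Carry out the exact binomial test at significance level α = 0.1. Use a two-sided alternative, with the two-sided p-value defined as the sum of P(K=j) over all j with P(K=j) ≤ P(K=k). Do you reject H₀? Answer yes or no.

Exact binomial: n=32, k=24, p₀=3/5=0.6000
P(X=j) = C(n,j)·p₀^j·(1−p₀)^(n−j); p = Σ P(X=j) over j with P(X=j) ≤ P(X=24)
p-value (two-sided) = 0.10375
At α=0.1: p ≥ α → fail to reject H₀

reject H₀: no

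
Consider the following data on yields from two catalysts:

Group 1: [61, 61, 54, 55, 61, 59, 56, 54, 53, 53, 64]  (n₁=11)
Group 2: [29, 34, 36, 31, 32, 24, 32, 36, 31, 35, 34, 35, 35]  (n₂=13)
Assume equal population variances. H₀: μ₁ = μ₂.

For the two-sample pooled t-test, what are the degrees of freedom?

degrees of freedom = 22

df = n₁ + n₂ − 2 = 11 + 13 − 2 = 22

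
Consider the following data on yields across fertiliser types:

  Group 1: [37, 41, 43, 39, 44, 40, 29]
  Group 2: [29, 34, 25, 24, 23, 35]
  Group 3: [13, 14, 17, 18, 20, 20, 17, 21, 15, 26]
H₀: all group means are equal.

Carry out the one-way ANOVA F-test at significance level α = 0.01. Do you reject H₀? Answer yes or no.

Group means [39.00, 28.33, 18.10], grand mean 27.130
SSB = Σnᵢ(x̄ᵢ−x̄)² = 1810.375; SSW = ΣΣ(x−x̄ᵢ)² = 418.233
MSB = 1810.375/2 = 905.1877; MSW = 418.233/20 = 20.9117
F = MSB/MSW = 43.2863
df = (2, 20)
p-value (upper-tail) = 0.00000
At α=0.01: p < α → reject H₀

reject H₀: yes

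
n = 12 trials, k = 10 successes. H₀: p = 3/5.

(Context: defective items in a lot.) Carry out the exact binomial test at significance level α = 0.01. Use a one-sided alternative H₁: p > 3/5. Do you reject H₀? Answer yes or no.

reject H₀: no

Exact binomial: n=12, k=10, p₀=3/5=0.6000
P(X≥10) from Σ C(n,i)·p₀^i·(1−p₀)^(n−i)
p-value (one-sided, H₁ greater) = 0.08344
At α=0.01: p ≥ α → fail to reject H₀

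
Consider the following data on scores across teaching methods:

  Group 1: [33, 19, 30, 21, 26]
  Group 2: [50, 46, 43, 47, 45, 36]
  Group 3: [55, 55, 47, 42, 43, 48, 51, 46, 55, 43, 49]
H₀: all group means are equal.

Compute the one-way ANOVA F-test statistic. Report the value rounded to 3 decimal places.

test statistic = 34.774

Group means [25.80, 44.50, 48.55], grand mean 42.273
SSB = Σnᵢ(x̄ᵢ−x̄)² = 1819.336; SSW = ΣΣ(x−x̄ᵢ)² = 497.027
MSB = 1819.336/2 = 909.6682; MSW = 497.027/19 = 26.1593
F = MSB/MSW = 34.7741
df = (2, 19)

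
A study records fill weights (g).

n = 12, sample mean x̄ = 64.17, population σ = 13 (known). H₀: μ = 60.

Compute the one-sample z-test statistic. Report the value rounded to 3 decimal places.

SE = σ/√n = 13/√12 = 3.7528
z = (x̄−μ₀)/SE = (64.17−60)/3.7528 = 1.1112

test statistic = 1.111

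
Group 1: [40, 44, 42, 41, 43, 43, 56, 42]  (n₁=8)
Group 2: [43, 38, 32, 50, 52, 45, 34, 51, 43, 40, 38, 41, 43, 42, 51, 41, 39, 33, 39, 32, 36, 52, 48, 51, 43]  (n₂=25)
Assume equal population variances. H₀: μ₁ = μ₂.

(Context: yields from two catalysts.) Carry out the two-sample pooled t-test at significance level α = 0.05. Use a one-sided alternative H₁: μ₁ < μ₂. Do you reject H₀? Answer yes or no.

x̄₁=43.875, s₁=5.055, n₁=8
x̄₂=42.280, s₂=6.426, n₂=25
s_p² = [7·5.055² + 24·6.426²]/31 = 37.7392
SE = √(s_p²·(1/8+1/25)) = 2.4954
t = (43.875−42.280)/2.4954 = 0.6392
df = 31
p-value (one-sided, H₁ less) = 0.73630
At α=0.05: p ≥ α → fail to reject H₀

reject H₀: no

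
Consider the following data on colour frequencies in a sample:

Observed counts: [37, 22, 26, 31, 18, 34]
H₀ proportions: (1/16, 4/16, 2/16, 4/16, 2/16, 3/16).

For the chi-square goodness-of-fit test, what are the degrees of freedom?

df = k − 1 = 6 − 1 = 5

degrees of freedom = 5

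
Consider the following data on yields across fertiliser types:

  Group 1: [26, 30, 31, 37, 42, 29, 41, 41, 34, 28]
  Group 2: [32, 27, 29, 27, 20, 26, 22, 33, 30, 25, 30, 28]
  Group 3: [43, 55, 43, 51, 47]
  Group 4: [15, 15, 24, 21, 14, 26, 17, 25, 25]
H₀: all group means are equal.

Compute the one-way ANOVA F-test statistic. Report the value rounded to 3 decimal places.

test statistic = 36.196

Group means [33.90, 27.42, 47.80, 20.22], grand mean 30.250
SSB = Σnᵢ(x̄ᵢ−x̄)² = 2674.578; SSW = ΣΣ(x−x̄ᵢ)² = 788.172
MSB = 2674.578/3 = 891.5259; MSW = 788.172/32 = 24.6304
F = MSB/MSW = 36.1962
df = (3, 32)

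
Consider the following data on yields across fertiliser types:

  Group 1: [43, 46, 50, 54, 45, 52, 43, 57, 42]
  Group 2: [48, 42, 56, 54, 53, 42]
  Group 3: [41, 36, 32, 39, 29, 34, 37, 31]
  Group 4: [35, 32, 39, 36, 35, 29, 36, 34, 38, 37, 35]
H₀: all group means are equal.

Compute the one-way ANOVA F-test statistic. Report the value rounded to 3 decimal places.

Group means [48.00, 49.17, 34.88, 35.09], grand mean 40.941
SSB = Σnᵢ(x̄ᵢ−x̄)² = 1525.265; SSW = ΣΣ(x−x̄ᵢ)² = 620.617
MSB = 1525.265/3 = 508.4216; MSW = 620.617/30 = 20.6872
F = MSB/MSW = 24.5766
df = (3, 30)

test statistic = 24.577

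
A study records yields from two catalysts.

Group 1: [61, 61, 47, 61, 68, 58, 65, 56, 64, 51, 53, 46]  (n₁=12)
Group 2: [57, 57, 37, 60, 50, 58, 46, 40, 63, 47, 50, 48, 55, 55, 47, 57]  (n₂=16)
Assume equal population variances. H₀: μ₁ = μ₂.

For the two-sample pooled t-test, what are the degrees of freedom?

df = n₁ + n₂ − 2 = 12 + 16 − 2 = 26

degrees of freedom = 26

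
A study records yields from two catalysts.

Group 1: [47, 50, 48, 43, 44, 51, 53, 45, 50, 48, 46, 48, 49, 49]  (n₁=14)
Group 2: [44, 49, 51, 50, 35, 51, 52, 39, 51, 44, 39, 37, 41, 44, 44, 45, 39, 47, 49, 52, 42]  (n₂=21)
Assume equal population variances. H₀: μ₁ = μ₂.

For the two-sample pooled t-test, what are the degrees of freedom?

df = n₁ + n₂ − 2 = 14 + 21 − 2 = 33

degrees of freedom = 33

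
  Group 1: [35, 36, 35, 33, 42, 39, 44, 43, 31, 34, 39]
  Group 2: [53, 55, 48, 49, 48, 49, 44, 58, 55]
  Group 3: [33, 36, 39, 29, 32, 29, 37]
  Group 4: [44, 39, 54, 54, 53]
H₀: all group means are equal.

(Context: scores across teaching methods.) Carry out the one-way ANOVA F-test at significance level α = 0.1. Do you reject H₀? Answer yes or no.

Group means [37.36, 51.00, 33.57, 48.80], grand mean 42.156
SSB = Σnᵢ(x̄ᵢ−x̄)² = 1693.159; SSW = ΣΣ(x−x̄ᵢ)² = 629.060
MSB = 1693.159/3 = 564.3863; MSW = 629.060/28 = 22.4664
F = MSB/MSW = 25.1213
df = (3, 28)
p-value (upper-tail) = 0.00000
At α=0.1: p < α → reject H₀

reject H₀: yes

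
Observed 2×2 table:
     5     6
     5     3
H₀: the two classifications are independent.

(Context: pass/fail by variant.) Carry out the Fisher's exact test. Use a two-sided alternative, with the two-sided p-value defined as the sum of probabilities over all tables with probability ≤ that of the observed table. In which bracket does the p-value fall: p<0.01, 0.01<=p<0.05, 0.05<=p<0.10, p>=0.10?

Margins: r₁=11, r₂=8, c₁=10, c₂=9, n=19
p_obs = C(11,5)·C(8,5)/C(19,10); sum pmf over tables with pmf ≤ p_obs
p-value (two-sided) = 0.64992
→ bracket: p>=0.10

p-value bracket: p>=0.10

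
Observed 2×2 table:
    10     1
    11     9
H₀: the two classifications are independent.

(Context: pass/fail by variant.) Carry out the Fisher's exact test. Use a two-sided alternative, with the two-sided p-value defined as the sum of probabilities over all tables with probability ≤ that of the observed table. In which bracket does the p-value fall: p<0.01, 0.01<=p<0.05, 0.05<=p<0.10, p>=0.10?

Margins: r₁=11, r₂=20, c₁=21, c₂=10, n=31
p_obs = C(11,10)·C(20,11)/C(31,21); sum pmf over tables with pmf ≤ p_obs
p-value (two-sided) = 0.05504
→ bracket: 0.05<=p<0.10

p-value bracket: 0.05<=p<0.10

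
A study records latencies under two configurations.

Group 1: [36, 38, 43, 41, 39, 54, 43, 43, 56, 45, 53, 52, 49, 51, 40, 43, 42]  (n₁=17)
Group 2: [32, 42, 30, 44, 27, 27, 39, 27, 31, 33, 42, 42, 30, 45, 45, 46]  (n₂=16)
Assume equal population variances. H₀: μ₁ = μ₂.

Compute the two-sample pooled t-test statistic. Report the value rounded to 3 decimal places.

x̄₁=45.176, s₁=6.116, n₁=17
x̄₂=36.375, s₂=7.329, n₂=16
s_p² = [16·6.116² + 15·7.329²]/31 = 45.2974
SE = √(s_p²·(1/17+1/16)) = 2.3443
t = (45.176−36.375)/2.3443 = 3.7544
df = 31

test statistic = 3.754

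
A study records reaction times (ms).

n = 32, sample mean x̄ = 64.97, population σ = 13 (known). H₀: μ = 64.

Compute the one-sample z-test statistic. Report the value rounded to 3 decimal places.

test statistic = 0.422

SE = σ/√n = 13/√32 = 2.2981
z = (x̄−μ₀)/SE = (64.97−64)/2.2981 = 0.4221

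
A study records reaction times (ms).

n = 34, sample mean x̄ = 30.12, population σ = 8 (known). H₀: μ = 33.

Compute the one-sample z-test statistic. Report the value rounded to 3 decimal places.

test statistic = -2.099

SE = σ/√n = 8/√34 = 1.3720
z = (x̄−μ₀)/SE = (30.12−33)/1.3720 = -2.0991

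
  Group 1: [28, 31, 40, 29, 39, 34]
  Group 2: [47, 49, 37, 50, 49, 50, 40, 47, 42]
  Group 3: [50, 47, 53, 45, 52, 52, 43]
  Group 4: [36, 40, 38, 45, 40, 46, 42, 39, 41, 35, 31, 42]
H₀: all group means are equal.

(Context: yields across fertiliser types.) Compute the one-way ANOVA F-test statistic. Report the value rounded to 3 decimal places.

Group means [33.50, 45.67, 48.86, 39.58], grand mean 42.029
SSB = Σnᵢ(x̄ᵢ−x̄)² = 953.697; SSW = ΣΣ(x−x̄ᵢ)² = 599.274
MSB = 953.697/3 = 317.8989; MSW = 599.274/30 = 19.9758
F = MSB/MSW = 15.9142
df = (3, 30)

test statistic = 15.914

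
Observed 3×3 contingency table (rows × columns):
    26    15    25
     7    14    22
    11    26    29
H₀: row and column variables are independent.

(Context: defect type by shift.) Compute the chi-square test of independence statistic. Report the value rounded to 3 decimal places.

Row totals [66, 43, 66], col totals [44, 55, 76], n=175
χ² = (26−16.59)²/16.59 + (15−20.74)²/20.74 + (25−28.66)²/28.66 + (7−10.81)²/10.81 + (14−13.51)²/13.51 + (22−18.67)²/18.67 + (11−16.59)²/16.59 + (26−20.74)²/20.74 + (29−28.66)²/28.66 = 12.5650
df = 4

test statistic = 12.565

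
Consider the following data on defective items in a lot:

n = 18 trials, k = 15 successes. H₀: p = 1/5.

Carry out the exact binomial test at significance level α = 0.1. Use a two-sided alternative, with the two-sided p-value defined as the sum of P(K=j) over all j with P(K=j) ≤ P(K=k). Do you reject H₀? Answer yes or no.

reject H₀: yes

Exact binomial: n=18, k=15, p₀=1/5=0.2000
P(X=j) = C(n,j)·p₀^j·(1−p₀)^(n−j); p = Σ P(X=j) over j with P(X=j) ≤ P(X=15)
p-value (two-sided) = 0.00000
At α=0.1: p < α → reject H₀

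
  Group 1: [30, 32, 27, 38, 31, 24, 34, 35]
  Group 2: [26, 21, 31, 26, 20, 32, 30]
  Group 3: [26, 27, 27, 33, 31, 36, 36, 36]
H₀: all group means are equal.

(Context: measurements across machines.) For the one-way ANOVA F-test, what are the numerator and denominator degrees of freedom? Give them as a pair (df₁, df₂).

k = 3 groups, N = 23 total
df = (k−1, N−k) = (3−1, 23−3) = (2, 20)

degrees of freedom = [2, 20]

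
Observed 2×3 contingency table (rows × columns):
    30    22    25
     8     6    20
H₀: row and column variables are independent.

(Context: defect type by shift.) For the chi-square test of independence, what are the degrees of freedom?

degrees of freedom = 2

df = (r−1)(c−1) = (2−1)·(3−1) = 2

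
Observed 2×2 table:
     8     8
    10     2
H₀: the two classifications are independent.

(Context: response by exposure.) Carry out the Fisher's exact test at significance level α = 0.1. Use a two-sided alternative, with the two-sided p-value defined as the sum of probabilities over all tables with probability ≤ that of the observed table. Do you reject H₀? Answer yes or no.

Margins: r₁=16, r₂=12, c₁=18, c₂=10, n=28
p_obs = C(16,8)·C(12,10)/C(28,18); sum pmf over tables with pmf ≤ p_obs
p-value (two-sided) = 0.11439
At α=0.1: p ≥ α → fail to reject H₀

reject H₀: no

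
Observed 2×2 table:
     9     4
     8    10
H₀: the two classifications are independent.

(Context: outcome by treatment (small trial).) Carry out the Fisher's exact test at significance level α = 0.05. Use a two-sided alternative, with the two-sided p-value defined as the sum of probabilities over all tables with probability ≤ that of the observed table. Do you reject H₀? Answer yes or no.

Margins: r₁=13, r₂=18, c₁=17, c₂=14, n=31
p_obs = C(13,9)·C(18,8)/C(31,17); sum pmf over tables with pmf ≤ p_obs
p-value (two-sided) = 0.27494
At α=0.05: p ≥ α → fail to reject H₀

reject H₀: no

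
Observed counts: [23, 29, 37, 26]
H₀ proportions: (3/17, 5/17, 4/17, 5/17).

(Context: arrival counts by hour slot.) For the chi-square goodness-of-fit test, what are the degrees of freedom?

degrees of freedom = 3

df = k − 1 = 4 − 1 = 3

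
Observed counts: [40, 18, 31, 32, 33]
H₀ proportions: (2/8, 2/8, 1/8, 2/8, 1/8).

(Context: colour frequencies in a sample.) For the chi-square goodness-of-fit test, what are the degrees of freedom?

degrees of freedom = 4

df = k − 1 = 5 − 1 = 4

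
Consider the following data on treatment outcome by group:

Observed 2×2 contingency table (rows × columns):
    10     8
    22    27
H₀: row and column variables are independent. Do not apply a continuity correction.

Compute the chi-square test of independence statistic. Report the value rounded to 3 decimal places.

test statistic = 0.599

Row totals [18, 49], col totals [32, 35], n=67
χ² = (10−8.60)²/8.60 + (8−9.40)²/9.40 + (22−23.40)²/23.40 + (27−25.60)²/25.60 = 0.5993
df = 1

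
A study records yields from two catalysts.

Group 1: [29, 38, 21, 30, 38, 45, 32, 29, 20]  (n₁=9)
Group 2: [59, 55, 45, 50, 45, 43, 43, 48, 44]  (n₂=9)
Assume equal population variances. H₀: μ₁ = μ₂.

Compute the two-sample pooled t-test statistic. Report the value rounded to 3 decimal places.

test statistic = -5.057

x̄₁=31.333, s₁=8.093, n₁=9
x̄₂=48.000, s₂=5.679, n₂=9
s_p² = [8·8.093² + 8·5.679²]/16 = 48.8750
SE = √(s_p²·(1/9+1/9)) = 3.2956
t = (31.333−48.000)/3.2956 = -5.0572
df = 16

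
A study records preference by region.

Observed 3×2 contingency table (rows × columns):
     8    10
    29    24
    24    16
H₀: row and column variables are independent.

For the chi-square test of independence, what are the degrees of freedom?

degrees of freedom = 2

df = (r−1)(c−1) = (3−1)·(2−1) = 2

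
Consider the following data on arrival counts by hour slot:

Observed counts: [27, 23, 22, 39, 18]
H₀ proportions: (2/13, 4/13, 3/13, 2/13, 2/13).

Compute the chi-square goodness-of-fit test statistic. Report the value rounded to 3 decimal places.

n = 129; E_i = n·p_i = [19.85, 39.69, 29.77, 19.85, 19.85]
χ² = (27−19.85)²/19.85 + (23−39.69)²/39.69 + (22−29.77)²/29.77 + (39−19.85)²/19.85 + (18−19.85)²/19.85 = 30.2836
df = 4

test statistic = 30.284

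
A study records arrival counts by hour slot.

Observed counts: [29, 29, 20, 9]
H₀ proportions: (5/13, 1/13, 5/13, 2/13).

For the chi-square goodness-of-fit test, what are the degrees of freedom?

degrees of freedom = 3

df = k − 1 = 4 − 1 = 3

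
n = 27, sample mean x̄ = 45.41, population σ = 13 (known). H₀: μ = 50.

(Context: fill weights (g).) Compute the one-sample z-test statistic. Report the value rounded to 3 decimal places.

SE = σ/√n = 13/√27 = 2.5019
z = (x̄−μ₀)/SE = (45.41−50)/2.5019 = -1.8346

test statistic = -1.835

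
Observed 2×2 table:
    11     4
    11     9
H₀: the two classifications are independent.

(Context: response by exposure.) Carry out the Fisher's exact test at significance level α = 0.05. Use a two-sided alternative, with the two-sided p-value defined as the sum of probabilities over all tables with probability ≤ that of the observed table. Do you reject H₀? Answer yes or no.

reject H₀: no

Margins: r₁=15, r₂=20, c₁=22, c₂=13, n=35
p_obs = C(15,11)·C(20,11)/C(35,22); sum pmf over tables with pmf ≤ p_obs
p-value (two-sided) = 0.31202
At α=0.05: p ≥ α → fail to reject H₀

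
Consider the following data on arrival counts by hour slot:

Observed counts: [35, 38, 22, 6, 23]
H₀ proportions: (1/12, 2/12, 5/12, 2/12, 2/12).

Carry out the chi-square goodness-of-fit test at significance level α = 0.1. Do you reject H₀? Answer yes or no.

n = 124; E_i = n·p_i = [10.33, 20.67, 51.67, 20.67, 20.67]
χ² = (35−10.33)²/10.33 + (38−20.67)²/20.67 + (22−51.67)²/51.67 + (6−20.67)²/20.67 + (23−20.67)²/20.67 = 101.1258
df = 4
p-value (upper-tail) = 0.00000
At α=0.1: p < α → reject H₀

reject H₀: yes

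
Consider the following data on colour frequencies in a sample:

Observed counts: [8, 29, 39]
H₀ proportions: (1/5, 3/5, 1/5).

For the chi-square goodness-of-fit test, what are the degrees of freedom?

degrees of freedom = 2

df = k − 1 = 3 − 1 = 2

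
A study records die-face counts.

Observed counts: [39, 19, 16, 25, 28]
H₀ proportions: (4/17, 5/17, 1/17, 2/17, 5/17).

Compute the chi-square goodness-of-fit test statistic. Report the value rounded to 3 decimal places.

test statistic = 30.652

n = 127; E_i = n·p_i = [29.88, 37.35, 7.47, 14.94, 37.35]
χ² = (39−29.88)²/29.88 + (19−37.35)²/37.35 + (16−7.47)²/7.47 + (25−14.94)²/14.94 + (28−37.35)²/37.35 = 30.6516
df = 4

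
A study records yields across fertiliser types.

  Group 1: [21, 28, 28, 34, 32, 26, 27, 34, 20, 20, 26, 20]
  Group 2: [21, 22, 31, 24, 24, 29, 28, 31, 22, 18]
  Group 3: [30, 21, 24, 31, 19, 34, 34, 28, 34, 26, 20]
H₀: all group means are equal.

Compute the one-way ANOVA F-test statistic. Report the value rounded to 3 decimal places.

Group means [26.33, 25.00, 27.36], grand mean 26.273
SSB = Σnᵢ(x̄ᵢ−x̄)² = 29.333; SSW = ΣΣ(x−x̄ᵢ)² = 817.212
MSB = 29.333/2 = 14.6667; MSW = 817.212/30 = 27.2404
F = MSB/MSW = 0.5384
df = (2, 30)

test statistic = 0.538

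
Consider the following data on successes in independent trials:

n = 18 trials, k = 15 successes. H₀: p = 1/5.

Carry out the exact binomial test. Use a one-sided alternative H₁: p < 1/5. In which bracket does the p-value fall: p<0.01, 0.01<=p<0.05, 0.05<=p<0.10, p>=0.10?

Exact binomial: n=18, k=15, p₀=1/5=0.2000
P(X≤15) from Σ C(n,i)·p₀^i·(1−p₀)^(n−i)
p-value (one-sided, H₁ less) = 1.00000
→ bracket: p>=0.10

p-value bracket: p>=0.10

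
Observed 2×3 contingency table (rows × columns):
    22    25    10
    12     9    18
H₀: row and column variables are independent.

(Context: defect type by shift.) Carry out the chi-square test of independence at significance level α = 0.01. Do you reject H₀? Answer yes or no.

Row totals [57, 39], col totals [34, 34, 28], n=96
χ² = (22−20.19)²/20.19 + (25−20.19)²/20.19 + (10−16.62)²/16.62 + (12−13.81)²/13.81 + (9−13.81)²/13.81 + (18−11.38)²/11.38 = 9.7231
df = 2
p-value (upper-tail) = 0.00774
At α=0.01: p < α → reject H₀

reject H₀: yes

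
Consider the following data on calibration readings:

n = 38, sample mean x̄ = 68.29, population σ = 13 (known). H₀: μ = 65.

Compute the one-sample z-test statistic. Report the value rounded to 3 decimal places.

SE = σ/√n = 13/√38 = 2.1089
z = (x̄−μ₀)/SE = (68.29−65)/2.1089 = 1.5601

test statistic = 1.560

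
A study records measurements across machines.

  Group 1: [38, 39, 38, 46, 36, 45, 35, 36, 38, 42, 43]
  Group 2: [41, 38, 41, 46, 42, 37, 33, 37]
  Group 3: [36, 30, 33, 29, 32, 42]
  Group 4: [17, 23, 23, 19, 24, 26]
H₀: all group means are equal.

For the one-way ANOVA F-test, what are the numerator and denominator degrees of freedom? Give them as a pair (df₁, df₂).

k = 4 groups, N = 31 total
df = (k−1, N−k) = (4−1, 31−4) = (3, 27)

degrees of freedom = [3, 27]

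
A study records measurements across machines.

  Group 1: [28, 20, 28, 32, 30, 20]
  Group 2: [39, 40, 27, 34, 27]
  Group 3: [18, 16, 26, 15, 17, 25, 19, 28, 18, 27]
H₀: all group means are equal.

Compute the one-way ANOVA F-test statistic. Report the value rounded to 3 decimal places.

Group means [26.33, 33.40, 20.90], grand mean 25.429
SSB = Σnᵢ(x̄ᵢ−x̄)² = 527.710; SSW = ΣΣ(x−x̄ᵢ)² = 513.433
MSB = 527.710/2 = 263.8548; MSW = 513.433/18 = 28.5241
F = MSB/MSW = 9.2502
df = (2, 18)

test statistic = 9.250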